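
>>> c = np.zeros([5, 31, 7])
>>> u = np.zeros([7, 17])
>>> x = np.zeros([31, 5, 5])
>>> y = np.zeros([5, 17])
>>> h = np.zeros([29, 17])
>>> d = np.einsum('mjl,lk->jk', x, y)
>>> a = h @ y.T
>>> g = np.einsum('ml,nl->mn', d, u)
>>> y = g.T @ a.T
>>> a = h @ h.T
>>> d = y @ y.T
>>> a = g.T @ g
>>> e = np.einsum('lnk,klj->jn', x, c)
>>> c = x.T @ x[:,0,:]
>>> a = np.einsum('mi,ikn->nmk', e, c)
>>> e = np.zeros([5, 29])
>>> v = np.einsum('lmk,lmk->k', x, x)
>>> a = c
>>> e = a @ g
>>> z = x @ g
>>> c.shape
(5, 5, 5)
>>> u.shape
(7, 17)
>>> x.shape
(31, 5, 5)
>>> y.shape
(7, 29)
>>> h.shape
(29, 17)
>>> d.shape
(7, 7)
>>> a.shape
(5, 5, 5)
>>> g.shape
(5, 7)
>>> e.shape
(5, 5, 7)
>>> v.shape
(5,)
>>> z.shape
(31, 5, 7)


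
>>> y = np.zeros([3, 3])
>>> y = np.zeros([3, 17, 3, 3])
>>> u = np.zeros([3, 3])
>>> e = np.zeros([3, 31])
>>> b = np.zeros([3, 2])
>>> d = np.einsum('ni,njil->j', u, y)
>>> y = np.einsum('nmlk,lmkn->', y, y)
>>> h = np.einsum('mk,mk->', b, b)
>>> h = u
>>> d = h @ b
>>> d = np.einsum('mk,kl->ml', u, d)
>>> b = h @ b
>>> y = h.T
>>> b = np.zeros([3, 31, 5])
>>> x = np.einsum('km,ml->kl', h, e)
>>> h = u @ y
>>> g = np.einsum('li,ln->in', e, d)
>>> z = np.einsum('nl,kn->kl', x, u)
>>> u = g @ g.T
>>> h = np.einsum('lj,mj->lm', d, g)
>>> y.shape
(3, 3)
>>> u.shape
(31, 31)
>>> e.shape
(3, 31)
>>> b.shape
(3, 31, 5)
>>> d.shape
(3, 2)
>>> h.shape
(3, 31)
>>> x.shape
(3, 31)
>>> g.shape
(31, 2)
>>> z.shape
(3, 31)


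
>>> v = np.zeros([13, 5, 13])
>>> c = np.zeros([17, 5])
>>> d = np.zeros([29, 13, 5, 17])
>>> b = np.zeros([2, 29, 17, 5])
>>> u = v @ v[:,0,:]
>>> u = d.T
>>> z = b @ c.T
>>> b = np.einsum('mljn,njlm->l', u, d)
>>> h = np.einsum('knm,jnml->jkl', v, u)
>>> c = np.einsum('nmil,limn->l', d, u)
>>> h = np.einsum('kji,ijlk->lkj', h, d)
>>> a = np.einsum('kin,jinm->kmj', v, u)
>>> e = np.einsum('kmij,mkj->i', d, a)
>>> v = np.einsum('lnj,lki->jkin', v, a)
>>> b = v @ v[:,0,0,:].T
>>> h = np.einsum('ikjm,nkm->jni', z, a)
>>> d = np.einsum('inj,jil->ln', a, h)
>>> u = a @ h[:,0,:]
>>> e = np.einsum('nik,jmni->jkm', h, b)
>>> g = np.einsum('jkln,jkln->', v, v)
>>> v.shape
(13, 29, 17, 5)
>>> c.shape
(17,)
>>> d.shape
(2, 29)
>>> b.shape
(13, 29, 17, 13)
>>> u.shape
(13, 29, 2)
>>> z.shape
(2, 29, 17, 17)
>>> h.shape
(17, 13, 2)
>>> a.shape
(13, 29, 17)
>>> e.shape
(13, 2, 29)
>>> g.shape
()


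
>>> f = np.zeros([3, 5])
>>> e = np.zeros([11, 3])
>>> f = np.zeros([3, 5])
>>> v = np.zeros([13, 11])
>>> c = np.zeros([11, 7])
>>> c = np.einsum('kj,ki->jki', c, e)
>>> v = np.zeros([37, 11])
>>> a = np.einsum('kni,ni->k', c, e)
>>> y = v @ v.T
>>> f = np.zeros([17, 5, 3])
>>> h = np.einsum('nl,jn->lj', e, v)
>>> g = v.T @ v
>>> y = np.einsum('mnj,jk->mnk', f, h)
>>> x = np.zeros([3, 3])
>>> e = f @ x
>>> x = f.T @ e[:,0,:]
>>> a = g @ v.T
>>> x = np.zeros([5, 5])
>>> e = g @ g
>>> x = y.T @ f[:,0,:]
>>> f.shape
(17, 5, 3)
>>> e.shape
(11, 11)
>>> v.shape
(37, 11)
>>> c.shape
(7, 11, 3)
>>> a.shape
(11, 37)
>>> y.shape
(17, 5, 37)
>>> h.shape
(3, 37)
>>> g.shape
(11, 11)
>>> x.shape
(37, 5, 3)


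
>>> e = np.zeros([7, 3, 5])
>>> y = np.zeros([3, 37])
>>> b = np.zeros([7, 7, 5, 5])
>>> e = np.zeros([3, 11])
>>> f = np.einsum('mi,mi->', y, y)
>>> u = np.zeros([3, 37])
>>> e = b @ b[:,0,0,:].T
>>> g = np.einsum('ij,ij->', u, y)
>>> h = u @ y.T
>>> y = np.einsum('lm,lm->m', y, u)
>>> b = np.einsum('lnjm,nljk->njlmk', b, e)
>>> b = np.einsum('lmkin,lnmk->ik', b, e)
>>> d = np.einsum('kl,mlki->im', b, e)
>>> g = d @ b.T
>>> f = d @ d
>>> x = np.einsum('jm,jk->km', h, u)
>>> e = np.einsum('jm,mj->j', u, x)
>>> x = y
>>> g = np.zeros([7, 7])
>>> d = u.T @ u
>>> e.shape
(3,)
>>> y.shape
(37,)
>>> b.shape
(5, 7)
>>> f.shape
(7, 7)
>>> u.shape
(3, 37)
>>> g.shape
(7, 7)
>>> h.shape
(3, 3)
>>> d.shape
(37, 37)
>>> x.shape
(37,)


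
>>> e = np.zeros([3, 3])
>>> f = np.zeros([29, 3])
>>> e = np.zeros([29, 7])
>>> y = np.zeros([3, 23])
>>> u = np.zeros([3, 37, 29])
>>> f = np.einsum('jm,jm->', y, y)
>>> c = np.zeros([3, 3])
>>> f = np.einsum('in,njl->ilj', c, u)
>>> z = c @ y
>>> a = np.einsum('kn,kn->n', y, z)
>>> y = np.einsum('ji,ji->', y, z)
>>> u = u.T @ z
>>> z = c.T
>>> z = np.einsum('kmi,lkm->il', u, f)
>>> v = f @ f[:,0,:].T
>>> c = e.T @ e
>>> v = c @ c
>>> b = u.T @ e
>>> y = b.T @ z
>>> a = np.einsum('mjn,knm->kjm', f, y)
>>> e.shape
(29, 7)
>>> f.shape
(3, 29, 37)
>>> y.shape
(7, 37, 3)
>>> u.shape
(29, 37, 23)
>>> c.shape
(7, 7)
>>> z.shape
(23, 3)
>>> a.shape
(7, 29, 3)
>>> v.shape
(7, 7)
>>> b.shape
(23, 37, 7)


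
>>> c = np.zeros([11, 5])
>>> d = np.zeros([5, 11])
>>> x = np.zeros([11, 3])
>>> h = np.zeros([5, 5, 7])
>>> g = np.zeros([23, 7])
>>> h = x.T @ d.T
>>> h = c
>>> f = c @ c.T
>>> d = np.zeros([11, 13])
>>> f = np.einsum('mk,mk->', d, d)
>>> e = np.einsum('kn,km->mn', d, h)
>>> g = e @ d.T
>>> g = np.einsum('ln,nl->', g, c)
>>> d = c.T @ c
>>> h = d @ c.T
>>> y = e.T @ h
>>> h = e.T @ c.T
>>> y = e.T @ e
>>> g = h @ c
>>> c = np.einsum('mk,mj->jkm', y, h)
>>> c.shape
(11, 13, 13)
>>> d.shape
(5, 5)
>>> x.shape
(11, 3)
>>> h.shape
(13, 11)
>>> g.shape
(13, 5)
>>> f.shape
()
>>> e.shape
(5, 13)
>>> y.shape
(13, 13)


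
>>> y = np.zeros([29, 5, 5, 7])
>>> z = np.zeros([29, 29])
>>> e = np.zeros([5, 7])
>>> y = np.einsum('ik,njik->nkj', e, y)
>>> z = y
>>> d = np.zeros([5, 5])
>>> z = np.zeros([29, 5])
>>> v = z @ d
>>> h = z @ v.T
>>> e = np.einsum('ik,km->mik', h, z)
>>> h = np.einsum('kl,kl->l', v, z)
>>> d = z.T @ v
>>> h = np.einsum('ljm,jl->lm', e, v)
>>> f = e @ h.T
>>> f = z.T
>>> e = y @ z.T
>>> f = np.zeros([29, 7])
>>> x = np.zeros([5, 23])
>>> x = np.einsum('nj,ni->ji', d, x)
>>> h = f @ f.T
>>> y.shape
(29, 7, 5)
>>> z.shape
(29, 5)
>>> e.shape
(29, 7, 29)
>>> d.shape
(5, 5)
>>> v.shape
(29, 5)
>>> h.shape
(29, 29)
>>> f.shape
(29, 7)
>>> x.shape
(5, 23)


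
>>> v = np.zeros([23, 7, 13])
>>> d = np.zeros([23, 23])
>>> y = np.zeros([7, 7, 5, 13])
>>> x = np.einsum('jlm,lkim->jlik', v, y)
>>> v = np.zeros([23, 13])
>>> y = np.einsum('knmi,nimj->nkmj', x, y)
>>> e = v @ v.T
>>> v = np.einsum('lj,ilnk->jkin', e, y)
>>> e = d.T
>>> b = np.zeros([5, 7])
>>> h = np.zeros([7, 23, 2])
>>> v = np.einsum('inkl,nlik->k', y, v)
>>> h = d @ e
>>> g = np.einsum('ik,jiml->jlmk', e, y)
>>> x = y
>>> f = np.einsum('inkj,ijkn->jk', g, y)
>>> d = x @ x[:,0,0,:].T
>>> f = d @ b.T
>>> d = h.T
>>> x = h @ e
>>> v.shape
(5,)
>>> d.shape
(23, 23)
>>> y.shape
(7, 23, 5, 13)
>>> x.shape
(23, 23)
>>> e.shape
(23, 23)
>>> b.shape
(5, 7)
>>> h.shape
(23, 23)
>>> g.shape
(7, 13, 5, 23)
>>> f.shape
(7, 23, 5, 5)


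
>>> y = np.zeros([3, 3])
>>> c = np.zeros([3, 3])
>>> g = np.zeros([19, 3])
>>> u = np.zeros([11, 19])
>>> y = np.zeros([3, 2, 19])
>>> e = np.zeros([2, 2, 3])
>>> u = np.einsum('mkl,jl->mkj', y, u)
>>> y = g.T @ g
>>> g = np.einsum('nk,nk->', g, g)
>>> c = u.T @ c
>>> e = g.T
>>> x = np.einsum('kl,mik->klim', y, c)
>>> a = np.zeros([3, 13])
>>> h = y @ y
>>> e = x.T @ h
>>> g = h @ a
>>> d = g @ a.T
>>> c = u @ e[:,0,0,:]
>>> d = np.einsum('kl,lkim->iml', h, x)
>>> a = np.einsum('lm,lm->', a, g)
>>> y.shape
(3, 3)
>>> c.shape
(3, 2, 3)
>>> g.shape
(3, 13)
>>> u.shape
(3, 2, 11)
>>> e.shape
(11, 2, 3, 3)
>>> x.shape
(3, 3, 2, 11)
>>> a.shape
()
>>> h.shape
(3, 3)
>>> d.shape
(2, 11, 3)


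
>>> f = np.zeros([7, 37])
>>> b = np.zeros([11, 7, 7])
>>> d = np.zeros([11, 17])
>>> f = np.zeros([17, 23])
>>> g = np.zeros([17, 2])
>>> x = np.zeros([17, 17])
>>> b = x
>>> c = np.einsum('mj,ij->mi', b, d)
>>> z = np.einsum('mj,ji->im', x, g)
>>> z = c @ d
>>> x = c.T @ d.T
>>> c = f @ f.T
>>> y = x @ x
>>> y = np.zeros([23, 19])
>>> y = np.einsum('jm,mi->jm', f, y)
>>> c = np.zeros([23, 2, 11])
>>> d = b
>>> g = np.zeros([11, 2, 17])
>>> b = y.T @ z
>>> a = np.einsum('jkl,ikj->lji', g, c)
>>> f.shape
(17, 23)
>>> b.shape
(23, 17)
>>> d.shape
(17, 17)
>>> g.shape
(11, 2, 17)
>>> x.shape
(11, 11)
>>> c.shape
(23, 2, 11)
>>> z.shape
(17, 17)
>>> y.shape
(17, 23)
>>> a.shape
(17, 11, 23)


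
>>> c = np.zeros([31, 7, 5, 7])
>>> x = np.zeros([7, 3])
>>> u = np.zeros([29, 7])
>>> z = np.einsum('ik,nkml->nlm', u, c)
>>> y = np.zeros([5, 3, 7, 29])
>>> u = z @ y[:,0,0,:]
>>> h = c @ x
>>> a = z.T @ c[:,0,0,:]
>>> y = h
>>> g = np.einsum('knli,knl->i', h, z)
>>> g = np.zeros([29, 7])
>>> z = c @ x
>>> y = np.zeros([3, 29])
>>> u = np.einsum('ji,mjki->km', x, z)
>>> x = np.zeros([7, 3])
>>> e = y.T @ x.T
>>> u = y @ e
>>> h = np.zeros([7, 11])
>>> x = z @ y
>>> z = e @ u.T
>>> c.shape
(31, 7, 5, 7)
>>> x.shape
(31, 7, 5, 29)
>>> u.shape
(3, 7)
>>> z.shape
(29, 3)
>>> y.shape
(3, 29)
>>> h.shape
(7, 11)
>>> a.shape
(5, 7, 7)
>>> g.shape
(29, 7)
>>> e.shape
(29, 7)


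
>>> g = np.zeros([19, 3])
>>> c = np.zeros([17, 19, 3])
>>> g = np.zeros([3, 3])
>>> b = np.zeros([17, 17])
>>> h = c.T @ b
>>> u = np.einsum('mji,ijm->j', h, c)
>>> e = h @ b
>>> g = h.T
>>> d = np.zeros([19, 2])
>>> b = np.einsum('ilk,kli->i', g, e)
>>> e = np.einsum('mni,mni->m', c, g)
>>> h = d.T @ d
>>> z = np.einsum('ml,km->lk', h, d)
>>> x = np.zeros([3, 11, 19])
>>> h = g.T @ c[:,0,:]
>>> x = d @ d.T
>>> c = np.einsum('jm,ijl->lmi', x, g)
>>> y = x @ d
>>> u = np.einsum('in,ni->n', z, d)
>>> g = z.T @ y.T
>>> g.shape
(19, 19)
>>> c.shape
(3, 19, 17)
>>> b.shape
(17,)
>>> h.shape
(3, 19, 3)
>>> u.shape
(19,)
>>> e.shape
(17,)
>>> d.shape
(19, 2)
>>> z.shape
(2, 19)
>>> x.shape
(19, 19)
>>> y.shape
(19, 2)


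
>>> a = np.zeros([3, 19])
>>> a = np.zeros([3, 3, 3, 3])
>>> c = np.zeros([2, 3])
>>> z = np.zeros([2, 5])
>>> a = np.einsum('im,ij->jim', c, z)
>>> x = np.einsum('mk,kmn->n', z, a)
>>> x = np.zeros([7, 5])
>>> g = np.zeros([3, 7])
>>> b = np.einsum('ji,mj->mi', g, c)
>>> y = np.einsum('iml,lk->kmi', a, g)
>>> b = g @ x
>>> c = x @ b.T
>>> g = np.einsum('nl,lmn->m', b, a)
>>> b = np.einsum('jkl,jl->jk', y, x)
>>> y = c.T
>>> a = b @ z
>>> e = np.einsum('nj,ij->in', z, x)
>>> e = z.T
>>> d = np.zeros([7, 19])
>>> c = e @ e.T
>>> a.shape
(7, 5)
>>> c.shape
(5, 5)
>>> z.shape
(2, 5)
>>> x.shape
(7, 5)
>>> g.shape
(2,)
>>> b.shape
(7, 2)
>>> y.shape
(3, 7)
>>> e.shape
(5, 2)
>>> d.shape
(7, 19)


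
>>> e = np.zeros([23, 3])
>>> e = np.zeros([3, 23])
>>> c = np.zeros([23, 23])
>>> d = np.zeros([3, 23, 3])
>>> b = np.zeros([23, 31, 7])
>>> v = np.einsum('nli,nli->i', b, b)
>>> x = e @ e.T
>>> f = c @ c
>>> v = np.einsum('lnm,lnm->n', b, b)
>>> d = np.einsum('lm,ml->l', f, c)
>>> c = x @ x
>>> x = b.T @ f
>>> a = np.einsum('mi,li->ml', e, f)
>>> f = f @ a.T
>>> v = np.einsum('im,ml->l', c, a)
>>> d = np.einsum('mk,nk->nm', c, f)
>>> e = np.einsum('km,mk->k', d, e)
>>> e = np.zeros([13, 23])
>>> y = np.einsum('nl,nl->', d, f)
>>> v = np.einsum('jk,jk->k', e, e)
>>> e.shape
(13, 23)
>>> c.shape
(3, 3)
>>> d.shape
(23, 3)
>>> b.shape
(23, 31, 7)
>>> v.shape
(23,)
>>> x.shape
(7, 31, 23)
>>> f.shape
(23, 3)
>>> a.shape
(3, 23)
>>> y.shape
()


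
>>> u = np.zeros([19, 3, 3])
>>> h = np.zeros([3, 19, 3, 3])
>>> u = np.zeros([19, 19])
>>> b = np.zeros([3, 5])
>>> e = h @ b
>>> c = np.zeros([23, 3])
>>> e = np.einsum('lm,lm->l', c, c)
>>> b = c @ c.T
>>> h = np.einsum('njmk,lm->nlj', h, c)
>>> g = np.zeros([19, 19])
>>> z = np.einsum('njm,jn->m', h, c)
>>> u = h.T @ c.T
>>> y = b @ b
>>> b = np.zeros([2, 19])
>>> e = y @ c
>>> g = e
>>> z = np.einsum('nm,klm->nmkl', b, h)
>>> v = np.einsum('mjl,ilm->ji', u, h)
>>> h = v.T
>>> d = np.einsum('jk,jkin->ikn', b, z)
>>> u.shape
(19, 23, 23)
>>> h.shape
(3, 23)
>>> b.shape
(2, 19)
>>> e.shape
(23, 3)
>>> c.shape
(23, 3)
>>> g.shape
(23, 3)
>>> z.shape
(2, 19, 3, 23)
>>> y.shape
(23, 23)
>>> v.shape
(23, 3)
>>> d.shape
(3, 19, 23)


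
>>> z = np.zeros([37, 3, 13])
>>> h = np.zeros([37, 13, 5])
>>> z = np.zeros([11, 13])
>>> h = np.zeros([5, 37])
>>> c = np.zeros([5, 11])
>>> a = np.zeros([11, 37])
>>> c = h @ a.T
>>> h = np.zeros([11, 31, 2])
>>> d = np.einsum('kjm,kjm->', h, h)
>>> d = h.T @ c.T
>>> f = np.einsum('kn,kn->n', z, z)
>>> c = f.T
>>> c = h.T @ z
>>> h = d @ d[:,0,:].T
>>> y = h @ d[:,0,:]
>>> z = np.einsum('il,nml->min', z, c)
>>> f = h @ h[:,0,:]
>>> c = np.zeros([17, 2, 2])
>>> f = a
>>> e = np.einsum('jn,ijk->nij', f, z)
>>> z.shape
(31, 11, 2)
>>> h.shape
(2, 31, 2)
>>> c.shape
(17, 2, 2)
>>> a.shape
(11, 37)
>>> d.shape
(2, 31, 5)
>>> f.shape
(11, 37)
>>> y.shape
(2, 31, 5)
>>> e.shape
(37, 31, 11)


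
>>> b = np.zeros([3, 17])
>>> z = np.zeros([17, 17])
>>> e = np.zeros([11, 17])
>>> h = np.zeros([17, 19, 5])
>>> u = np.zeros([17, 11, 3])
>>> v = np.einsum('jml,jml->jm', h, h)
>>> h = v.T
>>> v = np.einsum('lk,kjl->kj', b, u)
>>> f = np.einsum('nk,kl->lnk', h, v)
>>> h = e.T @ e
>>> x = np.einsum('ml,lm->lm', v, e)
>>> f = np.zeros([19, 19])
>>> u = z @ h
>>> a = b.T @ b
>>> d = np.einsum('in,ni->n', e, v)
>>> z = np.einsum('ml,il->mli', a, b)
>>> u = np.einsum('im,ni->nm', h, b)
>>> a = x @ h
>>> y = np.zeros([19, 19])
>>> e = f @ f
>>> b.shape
(3, 17)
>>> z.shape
(17, 17, 3)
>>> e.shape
(19, 19)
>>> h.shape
(17, 17)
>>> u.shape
(3, 17)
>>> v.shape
(17, 11)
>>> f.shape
(19, 19)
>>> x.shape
(11, 17)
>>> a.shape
(11, 17)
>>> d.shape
(17,)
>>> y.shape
(19, 19)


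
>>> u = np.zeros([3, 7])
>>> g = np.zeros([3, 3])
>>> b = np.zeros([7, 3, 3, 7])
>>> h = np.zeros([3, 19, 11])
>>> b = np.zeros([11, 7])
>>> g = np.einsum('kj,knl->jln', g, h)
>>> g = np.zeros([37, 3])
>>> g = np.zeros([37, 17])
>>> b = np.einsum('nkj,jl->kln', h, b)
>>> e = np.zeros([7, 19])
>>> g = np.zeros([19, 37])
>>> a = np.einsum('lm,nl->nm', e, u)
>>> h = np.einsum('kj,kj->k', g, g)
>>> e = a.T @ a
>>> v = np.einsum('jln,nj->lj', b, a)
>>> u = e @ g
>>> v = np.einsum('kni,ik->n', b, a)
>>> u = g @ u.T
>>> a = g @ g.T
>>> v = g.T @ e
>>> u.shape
(19, 19)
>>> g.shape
(19, 37)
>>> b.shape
(19, 7, 3)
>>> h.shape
(19,)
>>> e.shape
(19, 19)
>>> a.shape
(19, 19)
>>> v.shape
(37, 19)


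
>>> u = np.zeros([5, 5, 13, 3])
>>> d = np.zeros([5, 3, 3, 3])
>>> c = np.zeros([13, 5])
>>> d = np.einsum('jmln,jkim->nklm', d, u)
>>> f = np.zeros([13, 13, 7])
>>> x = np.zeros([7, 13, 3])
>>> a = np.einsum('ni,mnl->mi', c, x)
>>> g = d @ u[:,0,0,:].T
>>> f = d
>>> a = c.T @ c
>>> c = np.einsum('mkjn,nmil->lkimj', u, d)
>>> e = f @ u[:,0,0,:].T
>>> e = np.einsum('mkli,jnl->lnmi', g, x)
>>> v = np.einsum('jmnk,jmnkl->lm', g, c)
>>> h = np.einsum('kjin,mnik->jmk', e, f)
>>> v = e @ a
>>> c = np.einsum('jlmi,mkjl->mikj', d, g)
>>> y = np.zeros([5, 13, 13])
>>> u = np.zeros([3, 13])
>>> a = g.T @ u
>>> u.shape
(3, 13)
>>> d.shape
(3, 5, 3, 3)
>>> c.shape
(3, 3, 5, 3)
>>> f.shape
(3, 5, 3, 3)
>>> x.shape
(7, 13, 3)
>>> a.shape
(5, 3, 5, 13)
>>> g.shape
(3, 5, 3, 5)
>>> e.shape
(3, 13, 3, 5)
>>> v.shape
(3, 13, 3, 5)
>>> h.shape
(13, 3, 3)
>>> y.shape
(5, 13, 13)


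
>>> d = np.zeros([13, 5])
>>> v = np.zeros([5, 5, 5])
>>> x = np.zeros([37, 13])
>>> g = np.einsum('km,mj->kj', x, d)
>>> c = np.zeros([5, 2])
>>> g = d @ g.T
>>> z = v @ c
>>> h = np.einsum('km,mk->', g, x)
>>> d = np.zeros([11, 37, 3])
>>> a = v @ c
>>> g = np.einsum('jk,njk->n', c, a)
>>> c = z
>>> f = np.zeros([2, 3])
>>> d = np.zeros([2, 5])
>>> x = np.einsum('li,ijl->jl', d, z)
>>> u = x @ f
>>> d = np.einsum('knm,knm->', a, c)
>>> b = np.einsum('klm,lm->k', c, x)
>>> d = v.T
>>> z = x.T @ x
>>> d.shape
(5, 5, 5)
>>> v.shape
(5, 5, 5)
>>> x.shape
(5, 2)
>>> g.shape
(5,)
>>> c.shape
(5, 5, 2)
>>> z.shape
(2, 2)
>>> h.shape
()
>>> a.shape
(5, 5, 2)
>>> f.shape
(2, 3)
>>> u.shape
(5, 3)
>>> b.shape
(5,)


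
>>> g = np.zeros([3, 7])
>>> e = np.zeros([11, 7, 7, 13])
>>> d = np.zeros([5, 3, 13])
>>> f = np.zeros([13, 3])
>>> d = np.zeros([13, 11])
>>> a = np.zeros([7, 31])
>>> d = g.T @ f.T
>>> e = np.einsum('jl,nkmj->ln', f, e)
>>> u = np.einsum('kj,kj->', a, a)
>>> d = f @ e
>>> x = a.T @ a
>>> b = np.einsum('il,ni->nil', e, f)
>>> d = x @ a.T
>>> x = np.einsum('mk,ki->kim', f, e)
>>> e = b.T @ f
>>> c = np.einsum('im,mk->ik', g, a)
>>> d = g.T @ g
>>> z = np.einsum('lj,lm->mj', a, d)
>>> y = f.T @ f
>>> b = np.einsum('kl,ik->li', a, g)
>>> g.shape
(3, 7)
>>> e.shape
(11, 3, 3)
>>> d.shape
(7, 7)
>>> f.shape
(13, 3)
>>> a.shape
(7, 31)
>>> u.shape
()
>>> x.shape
(3, 11, 13)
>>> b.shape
(31, 3)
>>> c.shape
(3, 31)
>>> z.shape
(7, 31)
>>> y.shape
(3, 3)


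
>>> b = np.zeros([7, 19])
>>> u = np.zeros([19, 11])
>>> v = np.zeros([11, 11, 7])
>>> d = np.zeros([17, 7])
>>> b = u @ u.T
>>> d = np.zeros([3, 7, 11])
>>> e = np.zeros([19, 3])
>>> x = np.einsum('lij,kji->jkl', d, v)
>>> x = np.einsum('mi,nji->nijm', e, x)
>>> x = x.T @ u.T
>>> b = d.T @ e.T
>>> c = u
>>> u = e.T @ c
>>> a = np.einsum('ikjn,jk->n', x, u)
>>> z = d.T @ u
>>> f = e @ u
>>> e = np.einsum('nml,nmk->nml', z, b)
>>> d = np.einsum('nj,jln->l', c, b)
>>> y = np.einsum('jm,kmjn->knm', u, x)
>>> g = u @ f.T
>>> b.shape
(11, 7, 19)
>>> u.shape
(3, 11)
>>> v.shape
(11, 11, 7)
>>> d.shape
(7,)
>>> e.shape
(11, 7, 11)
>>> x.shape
(19, 11, 3, 19)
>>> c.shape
(19, 11)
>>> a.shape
(19,)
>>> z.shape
(11, 7, 11)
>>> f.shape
(19, 11)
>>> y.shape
(19, 19, 11)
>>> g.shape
(3, 19)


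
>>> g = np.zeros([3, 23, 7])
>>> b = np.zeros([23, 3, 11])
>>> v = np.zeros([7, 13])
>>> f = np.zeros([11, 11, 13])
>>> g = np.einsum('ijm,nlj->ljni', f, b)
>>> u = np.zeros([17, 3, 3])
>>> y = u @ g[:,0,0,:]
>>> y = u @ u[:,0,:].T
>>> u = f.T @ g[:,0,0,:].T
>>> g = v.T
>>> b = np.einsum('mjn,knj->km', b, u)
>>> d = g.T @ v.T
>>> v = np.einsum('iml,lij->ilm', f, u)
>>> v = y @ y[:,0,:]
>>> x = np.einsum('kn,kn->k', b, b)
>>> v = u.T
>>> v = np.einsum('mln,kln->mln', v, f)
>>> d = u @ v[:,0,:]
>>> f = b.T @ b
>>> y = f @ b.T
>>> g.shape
(13, 7)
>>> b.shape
(13, 23)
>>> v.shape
(3, 11, 13)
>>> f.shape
(23, 23)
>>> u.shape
(13, 11, 3)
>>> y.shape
(23, 13)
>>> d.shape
(13, 11, 13)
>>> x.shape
(13,)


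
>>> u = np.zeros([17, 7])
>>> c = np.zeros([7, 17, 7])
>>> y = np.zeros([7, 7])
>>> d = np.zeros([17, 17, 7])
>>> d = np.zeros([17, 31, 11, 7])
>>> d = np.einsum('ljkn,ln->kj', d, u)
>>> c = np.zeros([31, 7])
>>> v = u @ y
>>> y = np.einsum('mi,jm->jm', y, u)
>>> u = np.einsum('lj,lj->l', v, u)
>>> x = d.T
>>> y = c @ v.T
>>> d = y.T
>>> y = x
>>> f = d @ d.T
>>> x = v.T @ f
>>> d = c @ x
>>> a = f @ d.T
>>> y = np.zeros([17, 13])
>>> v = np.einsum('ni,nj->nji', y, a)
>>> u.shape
(17,)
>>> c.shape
(31, 7)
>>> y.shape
(17, 13)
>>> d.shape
(31, 17)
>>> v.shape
(17, 31, 13)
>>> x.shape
(7, 17)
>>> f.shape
(17, 17)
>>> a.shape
(17, 31)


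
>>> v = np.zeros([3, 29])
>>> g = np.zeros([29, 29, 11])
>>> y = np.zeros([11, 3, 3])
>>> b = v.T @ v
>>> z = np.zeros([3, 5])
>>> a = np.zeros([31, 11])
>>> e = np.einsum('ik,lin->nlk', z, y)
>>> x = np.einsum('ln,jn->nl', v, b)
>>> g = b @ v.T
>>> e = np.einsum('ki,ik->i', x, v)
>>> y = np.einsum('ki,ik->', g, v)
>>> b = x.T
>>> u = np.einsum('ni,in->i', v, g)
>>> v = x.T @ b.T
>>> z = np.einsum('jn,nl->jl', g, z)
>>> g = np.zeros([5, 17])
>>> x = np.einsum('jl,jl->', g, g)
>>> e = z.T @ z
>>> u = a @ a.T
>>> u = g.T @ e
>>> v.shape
(3, 3)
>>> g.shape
(5, 17)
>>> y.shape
()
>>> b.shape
(3, 29)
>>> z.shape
(29, 5)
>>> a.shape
(31, 11)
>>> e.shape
(5, 5)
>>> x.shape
()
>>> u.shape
(17, 5)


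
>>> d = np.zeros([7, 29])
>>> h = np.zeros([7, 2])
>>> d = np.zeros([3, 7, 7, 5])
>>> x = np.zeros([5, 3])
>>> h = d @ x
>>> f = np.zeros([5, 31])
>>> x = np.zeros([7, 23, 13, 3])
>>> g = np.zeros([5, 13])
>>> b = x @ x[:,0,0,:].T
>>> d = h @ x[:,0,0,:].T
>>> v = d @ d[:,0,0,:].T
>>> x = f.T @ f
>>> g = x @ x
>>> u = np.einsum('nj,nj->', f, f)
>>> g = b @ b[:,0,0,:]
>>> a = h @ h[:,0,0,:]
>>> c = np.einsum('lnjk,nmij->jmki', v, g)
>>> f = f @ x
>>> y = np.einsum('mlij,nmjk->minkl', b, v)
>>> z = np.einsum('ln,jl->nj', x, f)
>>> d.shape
(3, 7, 7, 7)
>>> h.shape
(3, 7, 7, 3)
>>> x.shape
(31, 31)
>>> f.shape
(5, 31)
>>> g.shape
(7, 23, 13, 7)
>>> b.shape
(7, 23, 13, 7)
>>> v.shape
(3, 7, 7, 3)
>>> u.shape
()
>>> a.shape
(3, 7, 7, 3)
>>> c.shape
(7, 23, 3, 13)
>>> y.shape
(7, 13, 3, 3, 23)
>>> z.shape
(31, 5)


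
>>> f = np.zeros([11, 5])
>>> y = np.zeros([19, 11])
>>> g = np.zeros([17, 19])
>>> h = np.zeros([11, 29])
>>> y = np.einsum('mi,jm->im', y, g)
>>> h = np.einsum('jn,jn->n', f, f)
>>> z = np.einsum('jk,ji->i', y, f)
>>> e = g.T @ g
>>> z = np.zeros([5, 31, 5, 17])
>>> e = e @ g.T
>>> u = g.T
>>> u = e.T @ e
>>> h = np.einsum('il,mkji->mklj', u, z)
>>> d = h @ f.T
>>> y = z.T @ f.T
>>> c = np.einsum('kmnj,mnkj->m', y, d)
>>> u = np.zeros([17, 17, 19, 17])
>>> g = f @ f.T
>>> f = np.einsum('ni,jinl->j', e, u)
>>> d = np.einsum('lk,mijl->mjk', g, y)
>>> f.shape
(17,)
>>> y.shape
(17, 5, 31, 11)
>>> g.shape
(11, 11)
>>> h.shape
(5, 31, 17, 5)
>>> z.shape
(5, 31, 5, 17)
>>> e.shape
(19, 17)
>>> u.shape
(17, 17, 19, 17)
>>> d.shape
(17, 31, 11)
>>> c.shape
(5,)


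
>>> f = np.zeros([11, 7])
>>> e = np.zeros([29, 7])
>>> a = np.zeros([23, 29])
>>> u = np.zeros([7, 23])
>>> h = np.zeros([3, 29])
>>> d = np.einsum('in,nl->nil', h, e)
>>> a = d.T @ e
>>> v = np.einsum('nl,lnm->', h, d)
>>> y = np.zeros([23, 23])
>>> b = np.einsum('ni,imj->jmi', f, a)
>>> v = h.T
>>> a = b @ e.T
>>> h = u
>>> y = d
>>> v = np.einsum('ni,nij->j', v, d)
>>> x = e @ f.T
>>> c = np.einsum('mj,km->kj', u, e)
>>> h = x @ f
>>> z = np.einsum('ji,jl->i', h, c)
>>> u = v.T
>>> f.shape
(11, 7)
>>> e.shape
(29, 7)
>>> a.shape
(7, 3, 29)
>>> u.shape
(7,)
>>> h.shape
(29, 7)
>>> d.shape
(29, 3, 7)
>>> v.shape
(7,)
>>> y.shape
(29, 3, 7)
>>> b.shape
(7, 3, 7)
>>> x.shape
(29, 11)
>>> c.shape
(29, 23)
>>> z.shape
(7,)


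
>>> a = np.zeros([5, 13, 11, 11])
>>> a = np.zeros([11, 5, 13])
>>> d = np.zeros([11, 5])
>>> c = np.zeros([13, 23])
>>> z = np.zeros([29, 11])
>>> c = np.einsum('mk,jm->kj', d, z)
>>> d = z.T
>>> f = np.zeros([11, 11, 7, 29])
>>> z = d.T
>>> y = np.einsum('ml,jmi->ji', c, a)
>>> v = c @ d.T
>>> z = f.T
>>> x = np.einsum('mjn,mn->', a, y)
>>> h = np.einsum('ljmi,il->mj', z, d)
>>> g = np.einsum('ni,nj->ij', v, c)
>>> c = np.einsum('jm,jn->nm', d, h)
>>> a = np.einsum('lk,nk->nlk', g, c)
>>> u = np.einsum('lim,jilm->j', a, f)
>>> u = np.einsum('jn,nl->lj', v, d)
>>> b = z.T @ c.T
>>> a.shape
(7, 11, 29)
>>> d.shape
(11, 29)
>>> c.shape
(7, 29)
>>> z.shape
(29, 7, 11, 11)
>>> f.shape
(11, 11, 7, 29)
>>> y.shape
(11, 13)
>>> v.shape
(5, 11)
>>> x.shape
()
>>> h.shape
(11, 7)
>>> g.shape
(11, 29)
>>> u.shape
(29, 5)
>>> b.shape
(11, 11, 7, 7)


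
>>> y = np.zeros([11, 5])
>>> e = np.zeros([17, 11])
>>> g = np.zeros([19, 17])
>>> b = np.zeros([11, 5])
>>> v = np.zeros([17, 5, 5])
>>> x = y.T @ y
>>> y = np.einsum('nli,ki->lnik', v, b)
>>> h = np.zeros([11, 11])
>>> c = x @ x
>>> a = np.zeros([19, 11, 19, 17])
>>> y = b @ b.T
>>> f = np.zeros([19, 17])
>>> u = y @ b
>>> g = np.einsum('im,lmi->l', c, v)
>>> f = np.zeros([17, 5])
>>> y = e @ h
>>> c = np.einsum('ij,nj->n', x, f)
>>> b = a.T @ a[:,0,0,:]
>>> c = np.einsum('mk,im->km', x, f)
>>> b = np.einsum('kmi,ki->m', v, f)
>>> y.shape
(17, 11)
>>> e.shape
(17, 11)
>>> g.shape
(17,)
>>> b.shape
(5,)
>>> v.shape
(17, 5, 5)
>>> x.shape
(5, 5)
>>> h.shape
(11, 11)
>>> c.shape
(5, 5)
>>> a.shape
(19, 11, 19, 17)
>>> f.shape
(17, 5)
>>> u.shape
(11, 5)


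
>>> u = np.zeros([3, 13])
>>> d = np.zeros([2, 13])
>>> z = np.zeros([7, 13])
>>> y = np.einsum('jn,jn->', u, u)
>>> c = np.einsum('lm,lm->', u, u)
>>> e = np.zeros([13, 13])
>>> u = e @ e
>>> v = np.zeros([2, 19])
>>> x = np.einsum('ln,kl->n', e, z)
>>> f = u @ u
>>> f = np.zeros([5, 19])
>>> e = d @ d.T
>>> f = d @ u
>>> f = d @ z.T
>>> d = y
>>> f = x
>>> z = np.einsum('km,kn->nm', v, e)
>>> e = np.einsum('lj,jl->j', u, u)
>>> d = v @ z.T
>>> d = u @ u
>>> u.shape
(13, 13)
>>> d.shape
(13, 13)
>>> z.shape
(2, 19)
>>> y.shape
()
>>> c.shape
()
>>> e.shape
(13,)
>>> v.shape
(2, 19)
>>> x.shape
(13,)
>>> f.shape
(13,)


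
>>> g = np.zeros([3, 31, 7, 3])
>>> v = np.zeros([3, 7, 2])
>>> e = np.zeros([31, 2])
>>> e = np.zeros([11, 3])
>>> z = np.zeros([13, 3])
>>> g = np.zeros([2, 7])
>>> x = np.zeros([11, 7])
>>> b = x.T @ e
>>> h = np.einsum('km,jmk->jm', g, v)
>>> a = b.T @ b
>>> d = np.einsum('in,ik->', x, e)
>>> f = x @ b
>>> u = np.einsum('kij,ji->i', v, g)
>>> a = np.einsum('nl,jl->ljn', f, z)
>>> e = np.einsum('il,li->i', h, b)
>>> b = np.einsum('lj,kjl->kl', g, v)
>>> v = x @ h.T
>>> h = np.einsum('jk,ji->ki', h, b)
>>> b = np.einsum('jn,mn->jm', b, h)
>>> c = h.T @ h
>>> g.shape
(2, 7)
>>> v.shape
(11, 3)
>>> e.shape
(3,)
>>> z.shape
(13, 3)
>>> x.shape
(11, 7)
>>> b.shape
(3, 7)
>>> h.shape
(7, 2)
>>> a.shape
(3, 13, 11)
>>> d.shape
()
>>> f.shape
(11, 3)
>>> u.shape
(7,)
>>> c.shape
(2, 2)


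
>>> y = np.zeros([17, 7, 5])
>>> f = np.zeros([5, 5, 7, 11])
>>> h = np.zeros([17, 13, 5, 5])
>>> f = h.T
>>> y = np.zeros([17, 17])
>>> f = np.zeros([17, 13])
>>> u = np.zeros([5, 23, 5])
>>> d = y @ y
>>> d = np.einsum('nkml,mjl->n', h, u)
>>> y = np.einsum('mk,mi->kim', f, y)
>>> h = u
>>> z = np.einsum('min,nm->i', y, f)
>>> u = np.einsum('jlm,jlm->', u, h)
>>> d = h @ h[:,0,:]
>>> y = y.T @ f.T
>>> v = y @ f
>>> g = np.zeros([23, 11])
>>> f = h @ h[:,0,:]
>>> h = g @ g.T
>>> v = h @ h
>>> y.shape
(17, 17, 17)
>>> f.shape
(5, 23, 5)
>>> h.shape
(23, 23)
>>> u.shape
()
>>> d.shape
(5, 23, 5)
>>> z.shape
(17,)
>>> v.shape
(23, 23)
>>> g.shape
(23, 11)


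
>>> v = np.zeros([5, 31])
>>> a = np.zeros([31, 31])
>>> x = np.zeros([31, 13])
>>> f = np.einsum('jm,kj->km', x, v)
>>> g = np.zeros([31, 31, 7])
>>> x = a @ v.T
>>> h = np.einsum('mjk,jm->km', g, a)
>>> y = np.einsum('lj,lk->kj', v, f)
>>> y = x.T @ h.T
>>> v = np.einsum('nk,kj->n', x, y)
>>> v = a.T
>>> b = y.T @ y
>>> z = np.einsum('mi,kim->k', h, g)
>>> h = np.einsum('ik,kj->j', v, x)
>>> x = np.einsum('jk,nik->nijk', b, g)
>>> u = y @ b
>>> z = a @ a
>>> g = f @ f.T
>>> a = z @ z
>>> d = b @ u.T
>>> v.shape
(31, 31)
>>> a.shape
(31, 31)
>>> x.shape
(31, 31, 7, 7)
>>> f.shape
(5, 13)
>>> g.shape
(5, 5)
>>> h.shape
(5,)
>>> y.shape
(5, 7)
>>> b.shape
(7, 7)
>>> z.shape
(31, 31)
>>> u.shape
(5, 7)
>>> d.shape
(7, 5)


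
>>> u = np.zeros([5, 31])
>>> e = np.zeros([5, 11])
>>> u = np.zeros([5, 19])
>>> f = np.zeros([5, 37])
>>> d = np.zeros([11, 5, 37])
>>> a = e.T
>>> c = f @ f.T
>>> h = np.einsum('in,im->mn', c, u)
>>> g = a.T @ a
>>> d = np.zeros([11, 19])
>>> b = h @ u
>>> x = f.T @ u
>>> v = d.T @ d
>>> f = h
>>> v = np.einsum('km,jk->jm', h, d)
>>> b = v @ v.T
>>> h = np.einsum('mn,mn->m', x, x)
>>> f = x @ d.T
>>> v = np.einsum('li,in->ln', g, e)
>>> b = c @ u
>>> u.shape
(5, 19)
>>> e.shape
(5, 11)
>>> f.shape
(37, 11)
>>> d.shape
(11, 19)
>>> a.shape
(11, 5)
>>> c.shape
(5, 5)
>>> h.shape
(37,)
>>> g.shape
(5, 5)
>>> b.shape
(5, 19)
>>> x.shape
(37, 19)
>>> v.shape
(5, 11)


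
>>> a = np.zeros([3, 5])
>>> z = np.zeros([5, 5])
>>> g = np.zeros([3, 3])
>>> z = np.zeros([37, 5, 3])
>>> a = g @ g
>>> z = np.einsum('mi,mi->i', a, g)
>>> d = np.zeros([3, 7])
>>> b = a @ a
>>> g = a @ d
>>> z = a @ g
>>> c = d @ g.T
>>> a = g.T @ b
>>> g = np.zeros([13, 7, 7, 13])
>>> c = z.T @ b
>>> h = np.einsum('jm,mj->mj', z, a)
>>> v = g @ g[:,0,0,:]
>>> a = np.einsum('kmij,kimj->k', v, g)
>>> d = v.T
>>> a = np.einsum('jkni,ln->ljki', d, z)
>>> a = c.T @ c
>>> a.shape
(3, 3)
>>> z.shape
(3, 7)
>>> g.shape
(13, 7, 7, 13)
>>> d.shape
(13, 7, 7, 13)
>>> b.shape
(3, 3)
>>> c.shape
(7, 3)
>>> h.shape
(7, 3)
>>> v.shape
(13, 7, 7, 13)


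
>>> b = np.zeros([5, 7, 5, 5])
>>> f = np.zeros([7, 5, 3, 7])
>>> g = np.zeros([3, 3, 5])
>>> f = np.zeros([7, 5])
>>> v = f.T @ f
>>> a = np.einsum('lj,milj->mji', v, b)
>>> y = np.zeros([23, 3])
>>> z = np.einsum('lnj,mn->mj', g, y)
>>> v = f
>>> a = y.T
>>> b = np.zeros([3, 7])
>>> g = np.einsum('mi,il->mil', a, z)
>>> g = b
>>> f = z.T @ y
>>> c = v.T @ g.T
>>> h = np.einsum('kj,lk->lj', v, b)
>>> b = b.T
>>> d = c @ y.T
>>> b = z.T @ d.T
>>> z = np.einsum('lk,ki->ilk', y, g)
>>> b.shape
(5, 5)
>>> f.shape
(5, 3)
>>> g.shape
(3, 7)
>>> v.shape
(7, 5)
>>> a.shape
(3, 23)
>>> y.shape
(23, 3)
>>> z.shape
(7, 23, 3)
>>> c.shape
(5, 3)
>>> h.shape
(3, 5)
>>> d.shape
(5, 23)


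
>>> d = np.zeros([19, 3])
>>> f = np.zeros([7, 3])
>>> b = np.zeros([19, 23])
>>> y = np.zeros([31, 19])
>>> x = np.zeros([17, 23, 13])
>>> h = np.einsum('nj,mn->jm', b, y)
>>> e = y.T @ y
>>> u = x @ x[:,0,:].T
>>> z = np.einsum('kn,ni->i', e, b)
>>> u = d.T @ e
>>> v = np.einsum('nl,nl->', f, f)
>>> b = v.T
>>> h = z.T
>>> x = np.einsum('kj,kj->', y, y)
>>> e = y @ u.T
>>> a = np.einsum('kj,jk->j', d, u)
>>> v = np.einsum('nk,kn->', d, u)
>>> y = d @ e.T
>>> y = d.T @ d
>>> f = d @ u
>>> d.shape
(19, 3)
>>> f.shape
(19, 19)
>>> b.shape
()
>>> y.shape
(3, 3)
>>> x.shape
()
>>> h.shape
(23,)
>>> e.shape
(31, 3)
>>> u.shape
(3, 19)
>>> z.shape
(23,)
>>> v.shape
()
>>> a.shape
(3,)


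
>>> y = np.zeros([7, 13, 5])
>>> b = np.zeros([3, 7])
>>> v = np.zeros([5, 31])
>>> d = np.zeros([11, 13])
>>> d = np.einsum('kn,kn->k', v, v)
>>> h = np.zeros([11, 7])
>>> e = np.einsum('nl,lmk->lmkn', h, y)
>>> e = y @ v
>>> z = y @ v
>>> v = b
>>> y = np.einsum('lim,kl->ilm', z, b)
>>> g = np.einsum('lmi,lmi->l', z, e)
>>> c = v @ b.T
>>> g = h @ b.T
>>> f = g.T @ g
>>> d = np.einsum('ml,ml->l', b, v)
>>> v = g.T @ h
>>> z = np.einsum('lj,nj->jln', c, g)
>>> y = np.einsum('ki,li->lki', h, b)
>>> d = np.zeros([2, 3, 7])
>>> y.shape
(3, 11, 7)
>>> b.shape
(3, 7)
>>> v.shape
(3, 7)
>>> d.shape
(2, 3, 7)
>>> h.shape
(11, 7)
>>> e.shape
(7, 13, 31)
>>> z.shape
(3, 3, 11)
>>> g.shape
(11, 3)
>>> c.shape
(3, 3)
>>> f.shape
(3, 3)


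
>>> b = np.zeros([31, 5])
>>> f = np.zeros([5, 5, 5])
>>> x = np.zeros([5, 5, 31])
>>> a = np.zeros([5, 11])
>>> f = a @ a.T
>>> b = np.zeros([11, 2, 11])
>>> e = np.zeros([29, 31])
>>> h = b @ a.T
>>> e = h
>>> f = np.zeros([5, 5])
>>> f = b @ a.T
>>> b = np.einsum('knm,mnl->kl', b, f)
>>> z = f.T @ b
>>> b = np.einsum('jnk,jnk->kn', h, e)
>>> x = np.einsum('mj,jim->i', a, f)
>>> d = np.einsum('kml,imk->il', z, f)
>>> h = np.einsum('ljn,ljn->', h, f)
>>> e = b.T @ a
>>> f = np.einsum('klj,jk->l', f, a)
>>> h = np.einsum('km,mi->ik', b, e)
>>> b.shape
(5, 2)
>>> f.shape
(2,)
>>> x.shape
(2,)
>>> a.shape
(5, 11)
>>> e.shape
(2, 11)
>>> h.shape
(11, 5)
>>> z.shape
(5, 2, 5)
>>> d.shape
(11, 5)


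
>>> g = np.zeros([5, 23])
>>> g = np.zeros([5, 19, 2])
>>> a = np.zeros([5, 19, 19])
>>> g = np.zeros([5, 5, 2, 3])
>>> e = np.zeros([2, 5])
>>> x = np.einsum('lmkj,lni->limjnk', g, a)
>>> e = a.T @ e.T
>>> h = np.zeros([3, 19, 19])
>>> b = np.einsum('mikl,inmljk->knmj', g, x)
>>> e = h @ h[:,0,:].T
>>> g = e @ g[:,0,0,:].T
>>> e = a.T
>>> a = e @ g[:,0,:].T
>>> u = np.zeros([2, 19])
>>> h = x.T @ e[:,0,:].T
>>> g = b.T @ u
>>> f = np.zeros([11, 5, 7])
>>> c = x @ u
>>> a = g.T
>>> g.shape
(19, 5, 19, 19)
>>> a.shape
(19, 19, 5, 19)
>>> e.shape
(19, 19, 5)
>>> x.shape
(5, 19, 5, 3, 19, 2)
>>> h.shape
(2, 19, 3, 5, 19, 19)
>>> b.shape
(2, 19, 5, 19)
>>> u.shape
(2, 19)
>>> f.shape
(11, 5, 7)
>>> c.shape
(5, 19, 5, 3, 19, 19)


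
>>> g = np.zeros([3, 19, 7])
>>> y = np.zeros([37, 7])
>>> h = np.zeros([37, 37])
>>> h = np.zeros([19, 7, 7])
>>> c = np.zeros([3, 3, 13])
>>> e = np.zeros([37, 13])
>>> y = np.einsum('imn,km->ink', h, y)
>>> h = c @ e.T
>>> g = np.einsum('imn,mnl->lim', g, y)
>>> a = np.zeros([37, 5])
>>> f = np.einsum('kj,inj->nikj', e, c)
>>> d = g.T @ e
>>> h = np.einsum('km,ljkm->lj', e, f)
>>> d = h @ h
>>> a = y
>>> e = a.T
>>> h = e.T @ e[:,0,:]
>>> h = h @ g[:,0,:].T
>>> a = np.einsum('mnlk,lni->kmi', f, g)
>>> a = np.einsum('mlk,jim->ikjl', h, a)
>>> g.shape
(37, 3, 19)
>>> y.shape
(19, 7, 37)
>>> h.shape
(19, 7, 37)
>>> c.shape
(3, 3, 13)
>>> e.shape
(37, 7, 19)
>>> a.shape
(3, 37, 13, 7)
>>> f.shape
(3, 3, 37, 13)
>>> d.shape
(3, 3)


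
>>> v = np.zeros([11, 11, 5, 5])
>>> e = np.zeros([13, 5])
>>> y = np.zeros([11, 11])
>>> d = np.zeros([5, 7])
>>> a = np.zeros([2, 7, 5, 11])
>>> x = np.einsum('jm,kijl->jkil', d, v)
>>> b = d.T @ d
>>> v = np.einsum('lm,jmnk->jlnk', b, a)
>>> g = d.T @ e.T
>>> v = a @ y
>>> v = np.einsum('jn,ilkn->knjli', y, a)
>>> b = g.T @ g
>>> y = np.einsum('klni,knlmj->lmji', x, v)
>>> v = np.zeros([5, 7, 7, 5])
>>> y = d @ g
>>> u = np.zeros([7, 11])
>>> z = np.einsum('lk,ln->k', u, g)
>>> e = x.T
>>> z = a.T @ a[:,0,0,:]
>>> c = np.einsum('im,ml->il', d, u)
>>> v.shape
(5, 7, 7, 5)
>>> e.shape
(5, 11, 11, 5)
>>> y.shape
(5, 13)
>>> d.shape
(5, 7)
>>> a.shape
(2, 7, 5, 11)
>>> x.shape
(5, 11, 11, 5)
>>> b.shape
(13, 13)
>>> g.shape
(7, 13)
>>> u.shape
(7, 11)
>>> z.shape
(11, 5, 7, 11)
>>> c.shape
(5, 11)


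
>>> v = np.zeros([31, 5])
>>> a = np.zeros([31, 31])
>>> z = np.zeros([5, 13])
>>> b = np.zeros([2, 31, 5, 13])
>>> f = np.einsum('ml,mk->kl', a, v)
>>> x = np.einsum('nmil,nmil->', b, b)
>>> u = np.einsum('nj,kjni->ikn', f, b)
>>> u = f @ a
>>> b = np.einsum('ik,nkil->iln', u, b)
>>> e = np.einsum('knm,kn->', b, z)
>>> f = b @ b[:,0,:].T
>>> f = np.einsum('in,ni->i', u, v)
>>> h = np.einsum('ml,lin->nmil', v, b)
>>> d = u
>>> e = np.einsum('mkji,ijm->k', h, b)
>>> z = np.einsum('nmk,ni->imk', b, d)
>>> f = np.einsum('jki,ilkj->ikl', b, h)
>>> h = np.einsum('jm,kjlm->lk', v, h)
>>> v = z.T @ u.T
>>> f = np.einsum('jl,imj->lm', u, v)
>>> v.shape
(2, 13, 5)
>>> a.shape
(31, 31)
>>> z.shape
(31, 13, 2)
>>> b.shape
(5, 13, 2)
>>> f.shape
(31, 13)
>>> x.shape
()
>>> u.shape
(5, 31)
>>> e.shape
(31,)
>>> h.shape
(13, 2)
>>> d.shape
(5, 31)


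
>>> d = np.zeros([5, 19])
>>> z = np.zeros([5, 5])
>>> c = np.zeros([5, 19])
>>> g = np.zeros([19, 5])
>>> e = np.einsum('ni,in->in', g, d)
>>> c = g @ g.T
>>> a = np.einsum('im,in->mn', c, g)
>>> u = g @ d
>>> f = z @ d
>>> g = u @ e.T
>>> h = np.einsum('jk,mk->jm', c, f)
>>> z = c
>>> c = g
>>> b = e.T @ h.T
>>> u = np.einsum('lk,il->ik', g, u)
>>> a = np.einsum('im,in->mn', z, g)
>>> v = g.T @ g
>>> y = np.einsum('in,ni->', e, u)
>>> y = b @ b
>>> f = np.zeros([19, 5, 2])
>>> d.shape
(5, 19)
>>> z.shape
(19, 19)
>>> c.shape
(19, 5)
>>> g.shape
(19, 5)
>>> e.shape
(5, 19)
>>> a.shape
(19, 5)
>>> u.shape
(19, 5)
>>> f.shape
(19, 5, 2)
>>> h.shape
(19, 5)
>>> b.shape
(19, 19)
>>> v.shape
(5, 5)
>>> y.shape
(19, 19)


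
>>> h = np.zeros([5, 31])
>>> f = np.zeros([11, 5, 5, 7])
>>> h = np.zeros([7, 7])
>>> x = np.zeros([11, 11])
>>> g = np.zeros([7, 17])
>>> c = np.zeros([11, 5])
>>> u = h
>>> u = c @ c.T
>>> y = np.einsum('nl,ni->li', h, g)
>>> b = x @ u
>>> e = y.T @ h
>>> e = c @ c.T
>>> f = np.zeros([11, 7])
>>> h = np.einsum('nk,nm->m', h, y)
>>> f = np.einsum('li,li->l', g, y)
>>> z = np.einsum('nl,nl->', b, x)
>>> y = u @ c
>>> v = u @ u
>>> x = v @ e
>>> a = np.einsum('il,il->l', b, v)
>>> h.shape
(17,)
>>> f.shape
(7,)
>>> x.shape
(11, 11)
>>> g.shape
(7, 17)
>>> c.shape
(11, 5)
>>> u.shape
(11, 11)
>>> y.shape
(11, 5)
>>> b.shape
(11, 11)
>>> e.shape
(11, 11)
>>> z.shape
()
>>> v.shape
(11, 11)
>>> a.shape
(11,)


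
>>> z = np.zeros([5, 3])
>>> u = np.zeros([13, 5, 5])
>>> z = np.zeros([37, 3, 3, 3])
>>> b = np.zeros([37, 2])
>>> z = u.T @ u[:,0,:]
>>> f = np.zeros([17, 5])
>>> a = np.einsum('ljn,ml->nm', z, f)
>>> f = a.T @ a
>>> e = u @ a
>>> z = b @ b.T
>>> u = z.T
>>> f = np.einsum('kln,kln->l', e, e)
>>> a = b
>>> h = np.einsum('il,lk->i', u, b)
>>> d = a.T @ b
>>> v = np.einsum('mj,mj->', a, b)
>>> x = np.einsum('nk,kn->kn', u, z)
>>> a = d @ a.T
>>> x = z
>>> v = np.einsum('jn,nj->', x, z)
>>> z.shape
(37, 37)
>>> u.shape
(37, 37)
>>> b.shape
(37, 2)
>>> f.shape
(5,)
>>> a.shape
(2, 37)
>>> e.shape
(13, 5, 17)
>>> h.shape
(37,)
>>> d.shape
(2, 2)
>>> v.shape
()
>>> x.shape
(37, 37)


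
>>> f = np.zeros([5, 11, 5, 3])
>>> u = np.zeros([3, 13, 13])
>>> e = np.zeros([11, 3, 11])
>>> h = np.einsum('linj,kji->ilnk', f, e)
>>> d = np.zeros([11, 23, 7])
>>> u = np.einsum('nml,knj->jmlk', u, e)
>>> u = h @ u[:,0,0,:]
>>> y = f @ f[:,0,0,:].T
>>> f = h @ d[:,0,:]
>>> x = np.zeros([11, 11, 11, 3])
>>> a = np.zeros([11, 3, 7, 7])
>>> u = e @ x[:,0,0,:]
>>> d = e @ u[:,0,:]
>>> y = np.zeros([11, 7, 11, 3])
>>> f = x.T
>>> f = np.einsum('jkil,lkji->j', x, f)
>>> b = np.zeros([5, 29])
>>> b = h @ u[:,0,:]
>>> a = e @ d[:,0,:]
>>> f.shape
(11,)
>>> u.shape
(11, 3, 3)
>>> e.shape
(11, 3, 11)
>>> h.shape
(11, 5, 5, 11)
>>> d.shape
(11, 3, 3)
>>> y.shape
(11, 7, 11, 3)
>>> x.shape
(11, 11, 11, 3)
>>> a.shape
(11, 3, 3)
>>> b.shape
(11, 5, 5, 3)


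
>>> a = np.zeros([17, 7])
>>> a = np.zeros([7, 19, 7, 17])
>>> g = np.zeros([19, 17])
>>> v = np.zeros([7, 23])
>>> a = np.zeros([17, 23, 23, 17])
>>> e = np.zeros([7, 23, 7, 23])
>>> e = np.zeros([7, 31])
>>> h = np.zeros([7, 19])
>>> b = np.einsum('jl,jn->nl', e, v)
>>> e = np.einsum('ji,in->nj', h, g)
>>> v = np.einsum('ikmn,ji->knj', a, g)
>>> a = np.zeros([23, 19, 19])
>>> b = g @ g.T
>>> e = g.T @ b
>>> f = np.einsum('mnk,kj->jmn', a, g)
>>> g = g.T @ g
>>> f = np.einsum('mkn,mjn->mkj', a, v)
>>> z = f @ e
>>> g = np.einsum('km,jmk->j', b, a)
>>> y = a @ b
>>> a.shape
(23, 19, 19)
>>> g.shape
(23,)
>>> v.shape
(23, 17, 19)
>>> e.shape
(17, 19)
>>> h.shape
(7, 19)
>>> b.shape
(19, 19)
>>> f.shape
(23, 19, 17)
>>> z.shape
(23, 19, 19)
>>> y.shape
(23, 19, 19)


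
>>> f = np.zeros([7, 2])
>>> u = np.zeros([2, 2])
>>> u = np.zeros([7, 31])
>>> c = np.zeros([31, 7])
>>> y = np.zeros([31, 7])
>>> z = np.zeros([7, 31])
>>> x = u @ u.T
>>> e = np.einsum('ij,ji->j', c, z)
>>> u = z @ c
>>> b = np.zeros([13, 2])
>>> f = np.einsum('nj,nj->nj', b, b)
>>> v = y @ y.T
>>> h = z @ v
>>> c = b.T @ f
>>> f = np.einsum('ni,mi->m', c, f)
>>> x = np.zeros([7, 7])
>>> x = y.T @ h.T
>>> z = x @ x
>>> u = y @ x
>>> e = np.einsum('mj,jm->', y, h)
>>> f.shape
(13,)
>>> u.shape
(31, 7)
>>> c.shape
(2, 2)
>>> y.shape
(31, 7)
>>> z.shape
(7, 7)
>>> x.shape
(7, 7)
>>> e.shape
()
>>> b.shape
(13, 2)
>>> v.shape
(31, 31)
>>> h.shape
(7, 31)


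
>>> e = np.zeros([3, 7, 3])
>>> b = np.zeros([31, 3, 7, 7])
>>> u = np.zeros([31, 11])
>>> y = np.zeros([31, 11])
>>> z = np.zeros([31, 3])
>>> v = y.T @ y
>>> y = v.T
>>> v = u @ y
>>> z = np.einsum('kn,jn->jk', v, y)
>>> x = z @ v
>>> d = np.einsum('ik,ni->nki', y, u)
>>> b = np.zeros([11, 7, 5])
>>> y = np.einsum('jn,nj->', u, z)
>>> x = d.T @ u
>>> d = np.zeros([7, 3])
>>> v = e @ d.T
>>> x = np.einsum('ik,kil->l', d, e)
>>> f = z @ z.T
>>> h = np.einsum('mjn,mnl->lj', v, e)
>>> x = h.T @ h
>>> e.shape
(3, 7, 3)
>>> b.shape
(11, 7, 5)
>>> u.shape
(31, 11)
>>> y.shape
()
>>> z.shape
(11, 31)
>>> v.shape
(3, 7, 7)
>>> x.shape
(7, 7)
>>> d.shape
(7, 3)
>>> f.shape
(11, 11)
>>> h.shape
(3, 7)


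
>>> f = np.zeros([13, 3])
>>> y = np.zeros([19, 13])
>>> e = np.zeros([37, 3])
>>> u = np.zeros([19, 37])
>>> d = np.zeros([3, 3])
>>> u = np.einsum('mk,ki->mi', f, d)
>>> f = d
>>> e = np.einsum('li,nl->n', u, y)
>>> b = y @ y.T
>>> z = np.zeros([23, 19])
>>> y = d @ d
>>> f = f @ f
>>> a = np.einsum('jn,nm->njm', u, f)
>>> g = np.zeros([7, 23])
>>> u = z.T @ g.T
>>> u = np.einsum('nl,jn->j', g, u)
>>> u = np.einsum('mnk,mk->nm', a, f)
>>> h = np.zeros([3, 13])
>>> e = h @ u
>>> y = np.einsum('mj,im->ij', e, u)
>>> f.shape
(3, 3)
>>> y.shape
(13, 3)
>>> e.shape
(3, 3)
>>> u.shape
(13, 3)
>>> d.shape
(3, 3)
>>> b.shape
(19, 19)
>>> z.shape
(23, 19)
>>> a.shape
(3, 13, 3)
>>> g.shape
(7, 23)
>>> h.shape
(3, 13)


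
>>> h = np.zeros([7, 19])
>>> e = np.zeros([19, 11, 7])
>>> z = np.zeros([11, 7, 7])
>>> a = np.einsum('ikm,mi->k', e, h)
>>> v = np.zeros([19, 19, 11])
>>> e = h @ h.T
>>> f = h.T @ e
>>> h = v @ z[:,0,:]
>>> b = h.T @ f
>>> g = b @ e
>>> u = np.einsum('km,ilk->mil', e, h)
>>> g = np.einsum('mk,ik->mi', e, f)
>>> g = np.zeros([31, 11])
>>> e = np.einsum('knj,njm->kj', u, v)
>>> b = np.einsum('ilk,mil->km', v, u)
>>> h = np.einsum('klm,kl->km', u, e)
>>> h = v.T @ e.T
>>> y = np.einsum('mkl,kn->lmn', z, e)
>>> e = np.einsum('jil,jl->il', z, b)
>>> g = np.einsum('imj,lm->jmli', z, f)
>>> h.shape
(11, 19, 7)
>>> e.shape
(7, 7)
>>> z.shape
(11, 7, 7)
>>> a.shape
(11,)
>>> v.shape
(19, 19, 11)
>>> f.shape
(19, 7)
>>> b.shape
(11, 7)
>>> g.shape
(7, 7, 19, 11)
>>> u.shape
(7, 19, 19)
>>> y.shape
(7, 11, 19)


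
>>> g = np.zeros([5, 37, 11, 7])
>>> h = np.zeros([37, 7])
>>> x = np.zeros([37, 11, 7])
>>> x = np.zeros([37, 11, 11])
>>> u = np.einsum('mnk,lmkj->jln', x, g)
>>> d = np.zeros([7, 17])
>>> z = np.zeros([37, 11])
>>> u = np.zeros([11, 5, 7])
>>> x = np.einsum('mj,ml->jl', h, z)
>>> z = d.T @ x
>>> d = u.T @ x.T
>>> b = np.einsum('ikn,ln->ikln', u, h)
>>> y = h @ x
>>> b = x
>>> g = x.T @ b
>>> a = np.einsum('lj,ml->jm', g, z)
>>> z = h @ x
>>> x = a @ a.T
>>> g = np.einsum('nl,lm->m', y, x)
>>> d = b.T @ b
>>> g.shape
(11,)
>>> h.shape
(37, 7)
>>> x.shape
(11, 11)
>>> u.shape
(11, 5, 7)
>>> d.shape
(11, 11)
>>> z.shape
(37, 11)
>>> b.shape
(7, 11)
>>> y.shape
(37, 11)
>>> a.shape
(11, 17)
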